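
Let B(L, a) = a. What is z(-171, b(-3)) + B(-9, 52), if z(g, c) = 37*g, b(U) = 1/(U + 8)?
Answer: -6275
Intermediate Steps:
b(U) = 1/(8 + U)
z(-171, b(-3)) + B(-9, 52) = 37*(-171) + 52 = -6327 + 52 = -6275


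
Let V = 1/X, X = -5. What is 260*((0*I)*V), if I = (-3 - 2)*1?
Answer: 0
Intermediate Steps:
V = -⅕ (V = 1/(-5) = -⅕ ≈ -0.20000)
I = -5 (I = -5*1 = -5)
260*((0*I)*V) = 260*((0*(-5))*(-⅕)) = 260*(0*(-⅕)) = 260*0 = 0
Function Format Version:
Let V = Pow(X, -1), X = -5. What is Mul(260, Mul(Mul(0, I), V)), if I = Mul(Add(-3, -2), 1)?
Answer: 0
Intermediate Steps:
V = Rational(-1, 5) (V = Pow(-5, -1) = Rational(-1, 5) ≈ -0.20000)
I = -5 (I = Mul(-5, 1) = -5)
Mul(260, Mul(Mul(0, I), V)) = Mul(260, Mul(Mul(0, -5), Rational(-1, 5))) = Mul(260, Mul(0, Rational(-1, 5))) = Mul(260, 0) = 0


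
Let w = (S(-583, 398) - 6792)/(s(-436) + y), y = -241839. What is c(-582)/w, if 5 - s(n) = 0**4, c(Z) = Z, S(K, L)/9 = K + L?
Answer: -46915796/2819 ≈ -16643.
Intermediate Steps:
S(K, L) = 9*K + 9*L (S(K, L) = 9*(K + L) = 9*K + 9*L)
s(n) = 5 (s(n) = 5 - 1*0**4 = 5 - 1*0 = 5 + 0 = 5)
w = 8457/241834 (w = ((9*(-583) + 9*398) - 6792)/(5 - 241839) = ((-5247 + 3582) - 6792)/(-241834) = (-1665 - 6792)*(-1/241834) = -8457*(-1/241834) = 8457/241834 ≈ 0.034970)
c(-582)/w = -582/8457/241834 = -582*241834/8457 = -46915796/2819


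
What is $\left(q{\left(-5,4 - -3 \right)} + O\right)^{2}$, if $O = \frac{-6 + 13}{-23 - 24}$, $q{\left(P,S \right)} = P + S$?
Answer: $\frac{7569}{2209} \approx 3.4264$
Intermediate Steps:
$O = - \frac{7}{47}$ ($O = \frac{7}{-47} = 7 \left(- \frac{1}{47}\right) = - \frac{7}{47} \approx -0.14894$)
$\left(q{\left(-5,4 - -3 \right)} + O\right)^{2} = \left(\left(-5 + \left(4 - -3\right)\right) - \frac{7}{47}\right)^{2} = \left(\left(-5 + \left(4 + 3\right)\right) - \frac{7}{47}\right)^{2} = \left(\left(-5 + 7\right) - \frac{7}{47}\right)^{2} = \left(2 - \frac{7}{47}\right)^{2} = \left(\frac{87}{47}\right)^{2} = \frac{7569}{2209}$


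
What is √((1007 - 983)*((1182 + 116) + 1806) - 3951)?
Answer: √70545 ≈ 265.60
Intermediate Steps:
√((1007 - 983)*((1182 + 116) + 1806) - 3951) = √(24*(1298 + 1806) - 3951) = √(24*3104 - 3951) = √(74496 - 3951) = √70545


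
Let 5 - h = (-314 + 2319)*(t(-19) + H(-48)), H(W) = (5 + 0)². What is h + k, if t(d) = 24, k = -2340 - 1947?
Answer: -102527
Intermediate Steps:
k = -4287
H(W) = 25 (H(W) = 5² = 25)
h = -98240 (h = 5 - (-314 + 2319)*(24 + 25) = 5 - 2005*49 = 5 - 1*98245 = 5 - 98245 = -98240)
h + k = -98240 - 4287 = -102527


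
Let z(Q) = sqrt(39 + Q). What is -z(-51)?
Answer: -2*I*sqrt(3) ≈ -3.4641*I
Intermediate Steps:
-z(-51) = -sqrt(39 - 51) = -sqrt(-12) = -2*I*sqrt(3)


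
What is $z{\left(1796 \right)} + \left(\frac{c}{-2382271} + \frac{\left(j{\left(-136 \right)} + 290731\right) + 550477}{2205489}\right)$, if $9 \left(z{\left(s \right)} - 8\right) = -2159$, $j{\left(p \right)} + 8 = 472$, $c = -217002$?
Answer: $- \frac{280587079497137}{1212478265889} \approx -231.42$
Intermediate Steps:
$j{\left(p \right)} = 464$ ($j{\left(p \right)} = -8 + 472 = 464$)
$z{\left(s \right)} = - \frac{2087}{9}$ ($z{\left(s \right)} = 8 + \frac{1}{9} \left(-2159\right) = 8 - \frac{2159}{9} = - \frac{2087}{9}$)
$z{\left(1796 \right)} + \left(\frac{c}{-2382271} + \frac{\left(j{\left(-136 \right)} + 290731\right) + 550477}{2205489}\right) = - \frac{2087}{9} - \left(- \frac{217002}{2382271} - \frac{\left(464 + 290731\right) + 550477}{2205489}\right) = - \frac{2087}{9} - \left(- \frac{217002}{2382271} - \left(291195 + 550477\right) \frac{1}{2205489}\right) = - \frac{2087}{9} + \left(\frac{217002}{2382271} + 841672 \cdot \frac{1}{2205489}\right) = - \frac{2087}{9} + \left(\frac{217002}{2382271} + \frac{64744}{169653}\right) = - \frac{2087}{9} + \frac{191052793930}{404159421963} = - \frac{280587079497137}{1212478265889}$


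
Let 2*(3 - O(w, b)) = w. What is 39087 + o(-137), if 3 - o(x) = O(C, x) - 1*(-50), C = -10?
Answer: 39032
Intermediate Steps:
O(w, b) = 3 - w/2
o(x) = -55 (o(x) = 3 - ((3 - 1/2*(-10)) - 1*(-50)) = 3 - ((3 + 5) + 50) = 3 - (8 + 50) = 3 - 1*58 = 3 - 58 = -55)
39087 + o(-137) = 39087 - 55 = 39032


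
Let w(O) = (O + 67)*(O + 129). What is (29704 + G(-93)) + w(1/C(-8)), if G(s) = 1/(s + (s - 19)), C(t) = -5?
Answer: 39265531/1025 ≈ 38308.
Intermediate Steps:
w(O) = (67 + O)*(129 + O)
G(s) = 1/(-19 + 2*s) (G(s) = 1/(s + (-19 + s)) = 1/(-19 + 2*s))
(29704 + G(-93)) + w(1/C(-8)) = (29704 + 1/(-19 + 2*(-93))) + (8643 + (1/(-5))² + 196/(-5)) = (29704 + 1/(-19 - 186)) + (8643 + (-⅕)² + 196*(-⅕)) = (29704 + 1/(-205)) + (8643 + 1/25 - 196/5) = (29704 - 1/205) + 215096/25 = 6089319/205 + 215096/25 = 39265531/1025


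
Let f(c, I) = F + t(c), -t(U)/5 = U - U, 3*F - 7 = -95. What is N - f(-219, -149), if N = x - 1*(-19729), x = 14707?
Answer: 103396/3 ≈ 34465.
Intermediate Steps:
F = -88/3 (F = 7/3 + (⅓)*(-95) = 7/3 - 95/3 = -88/3 ≈ -29.333)
t(U) = 0 (t(U) = -5*(U - U) = -5*0 = 0)
f(c, I) = -88/3 (f(c, I) = -88/3 + 0 = -88/3)
N = 34436 (N = 14707 - 1*(-19729) = 14707 + 19729 = 34436)
N - f(-219, -149) = 34436 - 1*(-88/3) = 34436 + 88/3 = 103396/3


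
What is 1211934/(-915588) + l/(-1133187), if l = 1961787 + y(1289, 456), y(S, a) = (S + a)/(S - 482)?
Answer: -142100974703231/46516036783194 ≈ -3.0549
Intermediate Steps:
y(S, a) = (S + a)/(-482 + S)
l = 1583163854/807 (l = 1961787 + (1289 + 456)/(-482 + 1289) = 1961787 + 1745/807 = 1583163854/807 ≈ 1.9618e+6)
1211934/(-915588) + l/(-1133187) = 1211934/(-915588) + (1583163854/807)/(-1133187) = 1211934*(-1/915588) + (1583163854/807)*(-1/1133187) = -201989/152598 - 1583163854/914481909 = -142100974703231/46516036783194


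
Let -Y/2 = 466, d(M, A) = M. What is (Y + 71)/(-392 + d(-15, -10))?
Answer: 861/407 ≈ 2.1155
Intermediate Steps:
Y = -932 (Y = -2*466 = -932)
(Y + 71)/(-392 + d(-15, -10)) = (-932 + 71)/(-392 - 15) = -861/(-407) = -861*(-1/407) = 861/407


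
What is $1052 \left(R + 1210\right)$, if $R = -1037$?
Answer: $181996$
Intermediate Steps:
$1052 \left(R + 1210\right) = 1052 \left(-1037 + 1210\right) = 1052 \cdot 173 = 181996$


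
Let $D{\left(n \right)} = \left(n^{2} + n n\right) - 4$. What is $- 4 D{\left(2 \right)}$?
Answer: $-16$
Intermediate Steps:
$D{\left(n \right)} = -4 + 2 n^{2}$ ($D{\left(n \right)} = \left(n^{2} + n^{2}\right) - 4 = 2 n^{2} - 4 = -4 + 2 n^{2}$)
$- 4 D{\left(2 \right)} = - 4 \left(-4 + 2 \cdot 2^{2}\right) = - 4 \left(-4 + 2 \cdot 4\right) = - 4 \left(-4 + 8\right) = \left(-4\right) 4 = -16$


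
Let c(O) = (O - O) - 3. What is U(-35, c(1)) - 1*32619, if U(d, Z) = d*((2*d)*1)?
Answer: -30169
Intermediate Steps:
c(O) = -3 (c(O) = 0 - 3 = -3)
U(d, Z) = 2*d**2 (U(d, Z) = d*(2*d) = 2*d**2)
U(-35, c(1)) - 1*32619 = 2*(-35)**2 - 1*32619 = 2*1225 - 32619 = 2450 - 32619 = -30169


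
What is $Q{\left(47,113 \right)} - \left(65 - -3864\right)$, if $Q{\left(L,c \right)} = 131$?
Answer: $-3798$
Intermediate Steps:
$Q{\left(47,113 \right)} - \left(65 - -3864\right) = 131 - \left(65 - -3864\right) = 131 - \left(65 + 3864\right) = 131 - 3929 = -3798$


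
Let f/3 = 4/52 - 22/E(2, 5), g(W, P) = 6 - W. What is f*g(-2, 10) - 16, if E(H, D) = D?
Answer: -7784/65 ≈ -119.75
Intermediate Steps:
f = -843/65 (f = 3*(4/52 - 22/5) = 3*(4*(1/52) - 22*⅕) = 3*(1/13 - 22/5) = 3*(-281/65) = -843/65 ≈ -12.969)
f*g(-2, 10) - 16 = -843*(6 - 1*(-2))/65 - 16 = -843*(6 + 2)/65 - 16 = -843/65*8 - 16 = -6744/65 - 16 = -7784/65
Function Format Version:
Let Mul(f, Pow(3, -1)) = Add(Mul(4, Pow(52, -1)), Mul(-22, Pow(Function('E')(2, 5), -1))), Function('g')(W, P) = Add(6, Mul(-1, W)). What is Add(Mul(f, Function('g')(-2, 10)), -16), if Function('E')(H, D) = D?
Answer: Rational(-7784, 65) ≈ -119.75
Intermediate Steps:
f = Rational(-843, 65) (f = Mul(3, Add(Mul(4, Pow(52, -1)), Mul(-22, Pow(5, -1)))) = Mul(3, Add(Mul(4, Rational(1, 52)), Mul(-22, Rational(1, 5)))) = Mul(3, Add(Rational(1, 13), Rational(-22, 5))) = Mul(3, Rational(-281, 65)) = Rational(-843, 65) ≈ -12.969)
Add(Mul(f, Function('g')(-2, 10)), -16) = Add(Mul(Rational(-843, 65), Add(6, Mul(-1, -2))), -16) = Add(Mul(Rational(-843, 65), Add(6, 2)), -16) = Add(Mul(Rational(-843, 65), 8), -16) = Add(Rational(-6744, 65), -16) = Rational(-7784, 65)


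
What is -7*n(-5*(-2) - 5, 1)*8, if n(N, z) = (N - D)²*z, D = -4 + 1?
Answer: -3584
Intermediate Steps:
D = -3
n(N, z) = z*(3 + N)² (n(N, z) = (N - 1*(-3))²*z = (N + 3)²*z = (3 + N)²*z = z*(3 + N)²)
-7*n(-5*(-2) - 5, 1)*8 = -7*(3 + (-5*(-2) - 5))²*8 = -7*(3 + (10 - 5))²*8 = -7*(3 + 5)²*8 = -7*8²*8 = -7*64*8 = -448*8 = -3584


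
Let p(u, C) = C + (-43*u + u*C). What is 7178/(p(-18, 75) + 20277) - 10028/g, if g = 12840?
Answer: -2211421/5290080 ≈ -0.41803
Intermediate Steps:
p(u, C) = C - 43*u + C*u (p(u, C) = C + (-43*u + C*u) = C - 43*u + C*u)
7178/(p(-18, 75) + 20277) - 10028/g = 7178/((75 - 43*(-18) + 75*(-18)) + 20277) - 10028/12840 = 7178/((75 + 774 - 1350) + 20277) - 10028*1/12840 = 7178/(-501 + 20277) - 2507/3210 = 7178/19776 - 2507/3210 = 7178*(1/19776) - 2507/3210 = 3589/9888 - 2507/3210 = -2211421/5290080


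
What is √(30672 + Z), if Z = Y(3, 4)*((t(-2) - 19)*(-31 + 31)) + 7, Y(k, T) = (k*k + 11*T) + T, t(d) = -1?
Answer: √30679 ≈ 175.15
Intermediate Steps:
Y(k, T) = k² + 12*T (Y(k, T) = (k² + 11*T) + T = k² + 12*T)
Z = 7 (Z = (3² + 12*4)*((-1 - 19)*(-31 + 31)) + 7 = (9 + 48)*(-20*0) + 7 = 57*0 + 7 = 0 + 7 = 7)
√(30672 + Z) = √(30672 + 7) = √30679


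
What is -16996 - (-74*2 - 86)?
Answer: -16762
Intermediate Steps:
-16996 - (-74*2 - 86) = -16996 - (-148 - 86) = -16996 - 1*(-234) = -16996 + 234 = -16762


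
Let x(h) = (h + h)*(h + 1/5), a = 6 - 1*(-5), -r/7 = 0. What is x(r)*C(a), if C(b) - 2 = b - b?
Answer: 0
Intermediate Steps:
r = 0 (r = -7*0 = 0)
a = 11 (a = 6 + 5 = 11)
x(h) = 2*h*(⅕ + h) (x(h) = (2*h)*(h + 1*(⅕)) = (2*h)*(h + ⅕) = (2*h)*(⅕ + h) = 2*h*(⅕ + h))
C(b) = 2 (C(b) = 2 + (b - b) = 2 + 0 = 2)
x(r)*C(a) = ((⅖)*0*(1 + 5*0))*2 = ((⅖)*0*(1 + 0))*2 = ((⅖)*0*1)*2 = 0*2 = 0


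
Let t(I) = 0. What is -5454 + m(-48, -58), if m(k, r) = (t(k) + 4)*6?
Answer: -5430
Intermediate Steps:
m(k, r) = 24 (m(k, r) = (0 + 4)*6 = 4*6 = 24)
-5454 + m(-48, -58) = -5454 + 24 = -5430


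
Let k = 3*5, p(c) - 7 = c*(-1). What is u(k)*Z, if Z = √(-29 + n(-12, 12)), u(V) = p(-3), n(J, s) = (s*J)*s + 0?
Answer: 10*I*√1757 ≈ 419.17*I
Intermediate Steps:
p(c) = 7 - c (p(c) = 7 + c*(-1) = 7 - c)
n(J, s) = J*s² (n(J, s) = (J*s)*s + 0 = J*s² + 0 = J*s²)
k = 15
u(V) = 10 (u(V) = 7 - 1*(-3) = 7 + 3 = 10)
Z = I*√1757 (Z = √(-29 - 12*12²) = √(-29 - 12*144) = √(-29 - 1728) = √(-1757) = I*√1757 ≈ 41.917*I)
u(k)*Z = 10*(I*√1757) = 10*I*√1757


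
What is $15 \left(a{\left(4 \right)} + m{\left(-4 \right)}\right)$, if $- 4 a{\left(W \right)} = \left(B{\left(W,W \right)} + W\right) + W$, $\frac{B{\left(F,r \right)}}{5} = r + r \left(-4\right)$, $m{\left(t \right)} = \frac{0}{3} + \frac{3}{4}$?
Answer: $\frac{825}{4} \approx 206.25$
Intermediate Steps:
$m{\left(t \right)} = \frac{3}{4}$ ($m{\left(t \right)} = 0 \cdot \frac{1}{3} + 3 \cdot \frac{1}{4} = 0 + \frac{3}{4} = \frac{3}{4}$)
$B{\left(F,r \right)} = - 15 r$ ($B{\left(F,r \right)} = 5 \left(r + r \left(-4\right)\right) = 5 \left(r - 4 r\right) = 5 \left(- 3 r\right) = - 15 r$)
$a{\left(W \right)} = \frac{13 W}{4}$ ($a{\left(W \right)} = - \frac{\left(- 15 W + W\right) + W}{4} = - \frac{- 14 W + W}{4} = - \frac{\left(-13\right) W}{4} = \frac{13 W}{4}$)
$15 \left(a{\left(4 \right)} + m{\left(-4 \right)}\right) = 15 \left(\frac{13}{4} \cdot 4 + \frac{3}{4}\right) = 15 \left(13 + \frac{3}{4}\right) = 15 \cdot \frac{55}{4} = \frac{825}{4}$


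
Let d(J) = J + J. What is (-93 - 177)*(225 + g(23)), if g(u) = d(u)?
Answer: -73170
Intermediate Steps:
d(J) = 2*J
g(u) = 2*u
(-93 - 177)*(225 + g(23)) = (-93 - 177)*(225 + 2*23) = -270*(225 + 46) = -270*271 = -73170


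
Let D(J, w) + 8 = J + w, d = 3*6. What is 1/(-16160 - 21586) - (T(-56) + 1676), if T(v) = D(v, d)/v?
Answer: -886106237/528444 ≈ -1676.8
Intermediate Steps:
d = 18
D(J, w) = -8 + J + w (D(J, w) = -8 + (J + w) = -8 + J + w)
T(v) = (10 + v)/v (T(v) = (-8 + v + 18)/v = (10 + v)/v)
1/(-16160 - 21586) - (T(-56) + 1676) = 1/(-16160 - 21586) - ((10 - 56)/(-56) + 1676) = 1/(-37746) - (-1/56*(-46) + 1676) = -1/37746 - (23/28 + 1676) = -1/37746 - 1*46951/28 = -1/37746 - 46951/28 = -886106237/528444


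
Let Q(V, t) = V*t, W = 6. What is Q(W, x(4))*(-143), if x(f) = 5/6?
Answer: -715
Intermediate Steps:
x(f) = 5/6 (x(f) = 5*(1/6) = 5/6)
Q(W, x(4))*(-143) = (6*(5/6))*(-143) = 5*(-143) = -715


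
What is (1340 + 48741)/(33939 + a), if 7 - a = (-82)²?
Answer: 50081/27222 ≈ 1.8397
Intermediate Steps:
a = -6717 (a = 7 - 1*(-82)² = 7 - 1*6724 = 7 - 6724 = -6717)
(1340 + 48741)/(33939 + a) = (1340 + 48741)/(33939 - 6717) = 50081/27222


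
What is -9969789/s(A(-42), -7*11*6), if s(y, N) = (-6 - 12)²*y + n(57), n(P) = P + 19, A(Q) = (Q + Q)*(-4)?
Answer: -9969789/108940 ≈ -91.516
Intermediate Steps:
A(Q) = -8*Q (A(Q) = (2*Q)*(-4) = -8*Q)
n(P) = 19 + P
s(y, N) = 76 + 324*y (s(y, N) = (-6 - 12)²*y + (19 + 57) = (-18)²*y + 76 = 324*y + 76 = 76 + 324*y)
-9969789/s(A(-42), -7*11*6) = -9969789/(76 + 324*(-8*(-42))) = -9969789/(76 + 324*336) = -9969789/(76 + 108864) = -9969789/108940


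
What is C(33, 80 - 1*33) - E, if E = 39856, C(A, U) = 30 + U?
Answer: -39779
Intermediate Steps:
C(33, 80 - 1*33) - E = (30 + (80 - 1*33)) - 1*39856 = (30 + (80 - 33)) - 39856 = (30 + 47) - 39856 = 77 - 39856 = -39779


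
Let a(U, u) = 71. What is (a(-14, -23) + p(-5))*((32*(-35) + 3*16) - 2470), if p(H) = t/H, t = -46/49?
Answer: -8825146/35 ≈ -2.5215e+5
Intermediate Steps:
t = -46/49 (t = -46*1/49 = -46/49 ≈ -0.93878)
p(H) = -46/(49*H)
(a(-14, -23) + p(-5))*((32*(-35) + 3*16) - 2470) = (71 - 46/49/(-5))*((32*(-35) + 3*16) - 2470) = (71 - 46/49*(-1/5))*((-1120 + 48) - 2470) = (71 + 46/245)*(-1072 - 2470) = (17441/245)*(-3542) = -8825146/35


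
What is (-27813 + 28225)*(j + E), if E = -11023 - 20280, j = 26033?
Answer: -2171240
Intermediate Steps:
E = -31303
(-27813 + 28225)*(j + E) = (-27813 + 28225)*(26033 - 31303) = 412*(-5270) = -2171240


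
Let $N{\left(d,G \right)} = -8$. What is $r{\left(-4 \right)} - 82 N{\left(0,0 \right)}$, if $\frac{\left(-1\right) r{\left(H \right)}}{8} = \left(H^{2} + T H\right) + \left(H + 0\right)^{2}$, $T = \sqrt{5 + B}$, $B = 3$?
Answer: $400 + 64 \sqrt{2} \approx 490.51$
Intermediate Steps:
$T = 2 \sqrt{2}$ ($T = \sqrt{5 + 3} = \sqrt{8} = 2 \sqrt{2} \approx 2.8284$)
$r{\left(H \right)} = - 16 H^{2} - 16 H \sqrt{2}$ ($r{\left(H \right)} = - 8 \left(\left(H^{2} + 2 \sqrt{2} H\right) + \left(H + 0\right)^{2}\right) = - 8 \left(\left(H^{2} + 2 H \sqrt{2}\right) + H^{2}\right) = - 8 \left(2 H^{2} + 2 H \sqrt{2}\right) = - 16 H^{2} - 16 H \sqrt{2}$)
$r{\left(-4 \right)} - 82 N{\left(0,0 \right)} = \left(-16\right) \left(-4\right) \left(-4 + \sqrt{2}\right) - -656 = \left(-256 + 64 \sqrt{2}\right) + 656 = 400 + 64 \sqrt{2}$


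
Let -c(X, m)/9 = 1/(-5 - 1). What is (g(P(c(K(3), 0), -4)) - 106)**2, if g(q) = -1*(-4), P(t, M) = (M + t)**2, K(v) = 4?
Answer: 10404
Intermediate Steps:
c(X, m) = 3/2 (c(X, m) = -9/(-5 - 1) = -9/(-6) = -9*(-1/6) = 3/2)
g(q) = 4
(g(P(c(K(3), 0), -4)) - 106)**2 = (4 - 106)**2 = (-102)**2 = 10404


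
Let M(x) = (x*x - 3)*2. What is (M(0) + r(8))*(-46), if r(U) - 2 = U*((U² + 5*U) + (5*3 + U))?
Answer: -46552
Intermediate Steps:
M(x) = -6 + 2*x² (M(x) = (x² - 3)*2 = (-3 + x²)*2 = -6 + 2*x²)
r(U) = 2 + U*(15 + U² + 6*U) (r(U) = 2 + U*((U² + 5*U) + (5*3 + U)) = 2 + U*((U² + 5*U) + (15 + U)) = 2 + U*(15 + U² + 6*U))
(M(0) + r(8))*(-46) = ((-6 + 2*0²) + (2 + 8³ + 6*8² + 15*8))*(-46) = ((-6 + 2*0) + (2 + 512 + 6*64 + 120))*(-46) = ((-6 + 0) + (2 + 512 + 384 + 120))*(-46) = (-6 + 1018)*(-46) = 1012*(-46) = -46552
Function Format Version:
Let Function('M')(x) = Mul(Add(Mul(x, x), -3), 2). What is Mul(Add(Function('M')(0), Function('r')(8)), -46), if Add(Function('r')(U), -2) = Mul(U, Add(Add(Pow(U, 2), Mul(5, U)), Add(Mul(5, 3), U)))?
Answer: -46552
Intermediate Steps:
Function('M')(x) = Add(-6, Mul(2, Pow(x, 2))) (Function('M')(x) = Mul(Add(Pow(x, 2), -3), 2) = Mul(Add(-3, Pow(x, 2)), 2) = Add(-6, Mul(2, Pow(x, 2))))
Function('r')(U) = Add(2, Mul(U, Add(15, Pow(U, 2), Mul(6, U)))) (Function('r')(U) = Add(2, Mul(U, Add(Add(Pow(U, 2), Mul(5, U)), Add(Mul(5, 3), U)))) = Add(2, Mul(U, Add(Add(Pow(U, 2), Mul(5, U)), Add(15, U)))) = Add(2, Mul(U, Add(15, Pow(U, 2), Mul(6, U)))))
Mul(Add(Function('M')(0), Function('r')(8)), -46) = Mul(Add(Add(-6, Mul(2, Pow(0, 2))), Add(2, Pow(8, 3), Mul(6, Pow(8, 2)), Mul(15, 8))), -46) = Mul(Add(Add(-6, Mul(2, 0)), Add(2, 512, Mul(6, 64), 120)), -46) = Mul(Add(Add(-6, 0), Add(2, 512, 384, 120)), -46) = Mul(Add(-6, 1018), -46) = Mul(1012, -46) = -46552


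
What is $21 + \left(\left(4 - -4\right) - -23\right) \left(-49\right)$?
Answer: $-1498$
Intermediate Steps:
$21 + \left(\left(4 - -4\right) - -23\right) \left(-49\right) = 21 + \left(\left(4 + 4\right) + 23\right) \left(-49\right) = 21 + \left(8 + 23\right) \left(-49\right) = 21 + 31 \left(-49\right) = 21 - 1519 = -1498$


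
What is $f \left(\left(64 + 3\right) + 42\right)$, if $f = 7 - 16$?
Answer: $-981$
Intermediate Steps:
$f = -9$
$f \left(\left(64 + 3\right) + 42\right) = - 9 \left(\left(64 + 3\right) + 42\right) = - 9 \left(67 + 42\right) = \left(-9\right) 109 = -981$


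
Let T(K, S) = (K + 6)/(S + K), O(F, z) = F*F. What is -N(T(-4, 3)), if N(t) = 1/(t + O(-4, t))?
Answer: -1/14 ≈ -0.071429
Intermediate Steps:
O(F, z) = F²
T(K, S) = (6 + K)/(K + S)
N(t) = 1/(16 + t) (N(t) = 1/(t + (-4)²) = 1/(t + 16) = 1/(16 + t))
-N(T(-4, 3)) = -1/(16 + (6 - 4)/(-4 + 3)) = -1/(16 + 2/(-1)) = -1/(16 - 1*2) = -1/(16 - 2) = -1/14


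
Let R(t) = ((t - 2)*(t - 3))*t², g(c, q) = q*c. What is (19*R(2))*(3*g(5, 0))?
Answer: 0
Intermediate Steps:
g(c, q) = c*q
R(t) = t²*(-3 + t)*(-2 + t) (R(t) = ((-2 + t)*(-3 + t))*t² = ((-3 + t)*(-2 + t))*t² = t²*(-3 + t)*(-2 + t))
(19*R(2))*(3*g(5, 0)) = (19*(2²*(6 + 2² - 5*2)))*(3*(5*0)) = (19*(4*(6 + 4 - 10)))*(3*0) = (19*(4*0))*0 = (19*0)*0 = 0*0 = 0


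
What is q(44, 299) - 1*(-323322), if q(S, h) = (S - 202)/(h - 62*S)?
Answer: 785349296/2429 ≈ 3.2332e+5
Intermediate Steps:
q(S, h) = (-202 + S)/(h - 62*S)
q(44, 299) - 1*(-323322) = (202 - 1*44)/(-1*299 + 62*44) - 1*(-323322) = (202 - 44)/(-299 + 2728) + 323322 = 158/2429 + 323322 = 785349296/2429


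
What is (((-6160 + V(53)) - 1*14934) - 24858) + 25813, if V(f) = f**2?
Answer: -17330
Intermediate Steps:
(((-6160 + V(53)) - 1*14934) - 24858) + 25813 = (((-6160 + 53**2) - 1*14934) - 24858) + 25813 = (((-6160 + 2809) - 14934) - 24858) + 25813 = ((-3351 - 14934) - 24858) + 25813 = (-18285 - 24858) + 25813 = -43143 + 25813 = -17330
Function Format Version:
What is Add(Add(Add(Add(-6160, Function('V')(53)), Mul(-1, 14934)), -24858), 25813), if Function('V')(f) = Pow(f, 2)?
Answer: -17330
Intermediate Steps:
Add(Add(Add(Add(-6160, Function('V')(53)), Mul(-1, 14934)), -24858), 25813) = Add(Add(Add(Add(-6160, Pow(53, 2)), Mul(-1, 14934)), -24858), 25813) = Add(Add(Add(Add(-6160, 2809), -14934), -24858), 25813) = Add(Add(Add(-3351, -14934), -24858), 25813) = Add(Add(-18285, -24858), 25813) = Add(-43143, 25813) = -17330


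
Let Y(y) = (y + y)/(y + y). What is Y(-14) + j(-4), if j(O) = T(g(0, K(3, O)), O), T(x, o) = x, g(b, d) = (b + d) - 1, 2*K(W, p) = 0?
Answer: 0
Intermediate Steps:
K(W, p) = 0 (K(W, p) = (½)*0 = 0)
g(b, d) = -1 + b + d
Y(y) = 1 (Y(y) = (2*y)/((2*y)) = (2*y)*(1/(2*y)) = 1)
j(O) = -1 (j(O) = -1 + 0 + 0 = -1)
Y(-14) + j(-4) = 1 - 1 = 0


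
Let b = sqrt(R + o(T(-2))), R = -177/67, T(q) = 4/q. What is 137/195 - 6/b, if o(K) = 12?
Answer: 137/195 - 2*sqrt(42009)/209 ≈ -1.2588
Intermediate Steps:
R = -177/67 (R = -177*1/67 = -177/67 ≈ -2.6418)
b = sqrt(42009)/67 (b = sqrt(-177/67 + 12) = sqrt(627/67) = sqrt(42009)/67 ≈ 3.0591)
137/195 - 6/b = 137/195 - 6*sqrt(42009)/627 = 137*(1/195) - 2*sqrt(42009)/209 = 137/195 - 2*sqrt(42009)/209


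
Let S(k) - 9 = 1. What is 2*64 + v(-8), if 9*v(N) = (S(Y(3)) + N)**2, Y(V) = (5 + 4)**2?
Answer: 1156/9 ≈ 128.44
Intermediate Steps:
Y(V) = 81 (Y(V) = 9**2 = 81)
S(k) = 10 (S(k) = 9 + 1 = 10)
v(N) = (10 + N)**2/9
2*64 + v(-8) = 2*64 + (10 - 8)**2/9 = 128 + (1/9)*2**2 = 128 + (1/9)*4 = 128 + 4/9 = 1156/9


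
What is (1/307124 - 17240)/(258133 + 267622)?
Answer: -5294817759/161471978620 ≈ -0.032791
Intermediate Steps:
(1/307124 - 17240)/(258133 + 267622) = (1/307124 - 17240)/525755 = -5294817759/307124*1/525755 = -5294817759/161471978620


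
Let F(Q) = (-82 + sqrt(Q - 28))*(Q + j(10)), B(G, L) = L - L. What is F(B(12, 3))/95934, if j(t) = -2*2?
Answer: 164/47967 - 4*I*sqrt(7)/47967 ≈ 0.003419 - 0.00022063*I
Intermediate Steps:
B(G, L) = 0
j(t) = -4
F(Q) = (-82 + sqrt(-28 + Q))*(-4 + Q) (F(Q) = (-82 + sqrt(Q - 28))*(Q - 4) = (-82 + sqrt(-28 + Q))*(-4 + Q))
F(B(12, 3))/95934 = (328 - 82*0 - 4*sqrt(-28 + 0) + 0*sqrt(-28 + 0))/95934 = (328 + 0 - 8*I*sqrt(7) + 0*sqrt(-28))*(1/95934) = (328 + 0 - 8*I*sqrt(7) + 0*(2*I*sqrt(7)))*(1/95934) = (328 + 0 - 8*I*sqrt(7) + 0)*(1/95934) = (328 - 8*I*sqrt(7))*(1/95934) = 164/47967 - 4*I*sqrt(7)/47967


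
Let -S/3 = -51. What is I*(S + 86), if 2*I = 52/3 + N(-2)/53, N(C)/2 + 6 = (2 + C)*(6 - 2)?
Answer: 325040/159 ≈ 2044.3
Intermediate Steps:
S = 153 (S = -3*(-51) = 153)
N(C) = 4 + 8*C (N(C) = -12 + 2*((2 + C)*(6 - 2)) = -12 + 2*((2 + C)*4) = -12 + 2*(8 + 4*C) = -12 + (16 + 8*C) = 4 + 8*C)
I = 1360/159 (I = (52/3 + (4 + 8*(-2))/53)/2 = (52*(1/3) + (4 - 16)*(1/53))/2 = (52/3 - 12*1/53)/2 = (52/3 - 12/53)/2 = (1/2)*(2720/159) = 1360/159 ≈ 8.5535)
I*(S + 86) = 1360*(153 + 86)/159 = (1360/159)*239 = 325040/159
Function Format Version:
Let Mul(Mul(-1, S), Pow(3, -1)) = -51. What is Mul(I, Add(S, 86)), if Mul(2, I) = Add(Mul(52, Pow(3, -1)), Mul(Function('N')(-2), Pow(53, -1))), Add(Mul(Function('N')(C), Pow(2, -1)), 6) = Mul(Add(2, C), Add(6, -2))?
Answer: Rational(325040, 159) ≈ 2044.3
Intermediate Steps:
S = 153 (S = Mul(-3, -51) = 153)
Function('N')(C) = Add(4, Mul(8, C)) (Function('N')(C) = Add(-12, Mul(2, Mul(Add(2, C), Add(6, -2)))) = Add(-12, Mul(2, Mul(Add(2, C), 4))) = Add(-12, Mul(2, Add(8, Mul(4, C)))) = Add(-12, Add(16, Mul(8, C))) = Add(4, Mul(8, C)))
I = Rational(1360, 159) (I = Mul(Rational(1, 2), Add(Mul(52, Pow(3, -1)), Mul(Add(4, Mul(8, -2)), Pow(53, -1)))) = Mul(Rational(1, 2), Add(Mul(52, Rational(1, 3)), Mul(Add(4, -16), Rational(1, 53)))) = Mul(Rational(1, 2), Add(Rational(52, 3), Mul(-12, Rational(1, 53)))) = Mul(Rational(1, 2), Add(Rational(52, 3), Rational(-12, 53))) = Mul(Rational(1, 2), Rational(2720, 159)) = Rational(1360, 159) ≈ 8.5535)
Mul(I, Add(S, 86)) = Mul(Rational(1360, 159), Add(153, 86)) = Mul(Rational(1360, 159), 239) = Rational(325040, 159)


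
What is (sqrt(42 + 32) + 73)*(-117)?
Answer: -8541 - 117*sqrt(74) ≈ -9547.5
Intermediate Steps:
(sqrt(42 + 32) + 73)*(-117) = (sqrt(74) + 73)*(-117) = (73 + sqrt(74))*(-117) = -8541 - 117*sqrt(74)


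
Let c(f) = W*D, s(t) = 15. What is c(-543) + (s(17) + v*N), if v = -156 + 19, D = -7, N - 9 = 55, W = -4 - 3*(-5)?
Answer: -8830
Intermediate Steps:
W = 11 (W = -4 + 15 = 11)
N = 64 (N = 9 + 55 = 64)
c(f) = -77 (c(f) = 11*(-7) = -77)
v = -137
c(-543) + (s(17) + v*N) = -77 + (15 - 137*64) = -77 + (15 - 8768) = -77 - 8753 = -8830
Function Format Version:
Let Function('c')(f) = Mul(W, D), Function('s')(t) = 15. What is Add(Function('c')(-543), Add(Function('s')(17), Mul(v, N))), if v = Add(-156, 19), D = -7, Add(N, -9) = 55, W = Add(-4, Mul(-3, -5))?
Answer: -8830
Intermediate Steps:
W = 11 (W = Add(-4, 15) = 11)
N = 64 (N = Add(9, 55) = 64)
Function('c')(f) = -77 (Function('c')(f) = Mul(11, -7) = -77)
v = -137
Add(Function('c')(-543), Add(Function('s')(17), Mul(v, N))) = Add(-77, Add(15, Mul(-137, 64))) = Add(-77, Add(15, -8768)) = Add(-77, -8753) = -8830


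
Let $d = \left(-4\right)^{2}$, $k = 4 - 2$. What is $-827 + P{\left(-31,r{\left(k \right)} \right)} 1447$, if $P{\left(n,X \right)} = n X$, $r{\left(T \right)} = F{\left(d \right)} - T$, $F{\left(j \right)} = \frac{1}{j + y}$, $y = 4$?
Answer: $\frac{1732883}{20} \approx 86644.0$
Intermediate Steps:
$k = 2$ ($k = 4 - 2 = 2$)
$d = 16$
$F{\left(j \right)} = \frac{1}{4 + j}$ ($F{\left(j \right)} = \frac{1}{j + 4} = \frac{1}{4 + j}$)
$r{\left(T \right)} = \frac{1}{20} - T$ ($r{\left(T \right)} = \frac{1}{4 + 16} - T = \frac{1}{20} - T$)
$P{\left(n,X \right)} = X n$
$-827 + P{\left(-31,r{\left(k \right)} \right)} 1447 = -827 + \left(\frac{1}{20} - 2\right) \left(-31\right) 1447 = -827 + \left(- \frac{39}{20}\right) \left(-31\right) 1447 = -827 + \frac{1209}{20} \cdot 1447 = -827 + \frac{1749423}{20} = \frac{1732883}{20}$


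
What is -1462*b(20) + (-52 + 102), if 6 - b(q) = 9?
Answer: 4436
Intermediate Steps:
b(q) = -3 (b(q) = 6 - 1*9 = 6 - 9 = -3)
-1462*b(20) + (-52 + 102) = -1462*(-3) + (-52 + 102) = 4386 + 50 = 4436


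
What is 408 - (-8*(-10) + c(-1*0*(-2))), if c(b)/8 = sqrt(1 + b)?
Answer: 320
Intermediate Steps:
c(b) = 8*sqrt(1 + b)
408 - (-8*(-10) + c(-1*0*(-2))) = 408 - (-8*(-10) + 8*sqrt(1 - 1*0*(-2))) = 408 - (80 + 8*sqrt(1 + 0*(-2))) = 408 - (80 + 8*sqrt(1 + 0)) = 408 - (80 + 8*sqrt(1)) = 408 - (80 + 8*1) = 408 - (80 + 8) = 408 - 1*88 = 408 - 88 = 320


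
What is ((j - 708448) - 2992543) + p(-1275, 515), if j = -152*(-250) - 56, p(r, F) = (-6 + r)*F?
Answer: -4322762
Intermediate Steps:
p(r, F) = F*(-6 + r)
j = 37944 (j = 38000 - 56 = 37944)
((j - 708448) - 2992543) + p(-1275, 515) = ((37944 - 708448) - 2992543) + 515*(-6 - 1275) = (-670504 - 2992543) + 515*(-1281) = -3663047 - 659715 = -4322762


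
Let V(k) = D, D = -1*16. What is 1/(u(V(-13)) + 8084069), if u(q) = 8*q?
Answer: 1/8083941 ≈ 1.2370e-7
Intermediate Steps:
D = -16
V(k) = -16
1/(u(V(-13)) + 8084069) = 1/(8*(-16) + 8084069) = 1/(-128 + 8084069) = 1/8083941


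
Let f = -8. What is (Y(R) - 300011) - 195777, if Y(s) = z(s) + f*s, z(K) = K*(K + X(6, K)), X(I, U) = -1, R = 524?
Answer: -225928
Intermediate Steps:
z(K) = K*(-1 + K) (z(K) = K*(K - 1) = K*(-1 + K))
Y(s) = -8*s + s*(-1 + s) (Y(s) = s*(-1 + s) - 8*s = -8*s + s*(-1 + s))
(Y(R) - 300011) - 195777 = (524*(-9 + 524) - 300011) - 195777 = (524*515 - 300011) - 195777 = (269860 - 300011) - 195777 = -30151 - 195777 = -225928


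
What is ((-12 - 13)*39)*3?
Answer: -2925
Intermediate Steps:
((-12 - 13)*39)*3 = -25*39*3 = -975*3 = -2925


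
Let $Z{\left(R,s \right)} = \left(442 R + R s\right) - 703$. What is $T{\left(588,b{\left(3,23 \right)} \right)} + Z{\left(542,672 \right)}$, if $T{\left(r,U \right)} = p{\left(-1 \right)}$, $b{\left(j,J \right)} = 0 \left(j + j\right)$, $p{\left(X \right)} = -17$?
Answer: $603068$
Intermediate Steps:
$b{\left(j,J \right)} = 0$ ($b{\left(j,J \right)} = 0 \cdot 2 j = 0$)
$Z{\left(R,s \right)} = -703 + 442 R + R s$
$T{\left(r,U \right)} = -17$
$T{\left(588,b{\left(3,23 \right)} \right)} + Z{\left(542,672 \right)} = -17 + \left(-703 + 442 \cdot 542 + 542 \cdot 672\right) = -17 + \left(-703 + 239564 + 364224\right) = -17 + 603085 = 603068$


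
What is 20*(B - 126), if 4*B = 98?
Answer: -2030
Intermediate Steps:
B = 49/2 (B = (¼)*98 = 49/2 ≈ 24.500)
20*(B - 126) = 20*(49/2 - 126) = 20*(-203/2) = -2030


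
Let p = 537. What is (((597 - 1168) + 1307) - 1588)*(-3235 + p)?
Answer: 2298696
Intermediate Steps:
(((597 - 1168) + 1307) - 1588)*(-3235 + p) = (((597 - 1168) + 1307) - 1588)*(-3235 + 537) = ((-571 + 1307) - 1588)*(-2698) = (736 - 1588)*(-2698) = -852*(-2698) = 2298696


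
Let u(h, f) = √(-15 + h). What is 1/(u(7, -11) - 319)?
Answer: -319/101769 - 2*I*√2/101769 ≈ -0.0031345 - 2.7793e-5*I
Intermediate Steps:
1/(u(7, -11) - 319) = 1/(√(-15 + 7) - 319) = 1/(√(-8) - 319) = 1/(2*I*√2 - 319) = 1/(-319 + 2*I*√2)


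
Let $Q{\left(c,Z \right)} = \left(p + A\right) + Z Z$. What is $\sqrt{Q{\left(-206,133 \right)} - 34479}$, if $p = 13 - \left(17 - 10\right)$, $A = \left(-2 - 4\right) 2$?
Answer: $2 i \sqrt{4199} \approx 129.6 i$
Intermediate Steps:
$A = -12$ ($A = \left(-6\right) 2 = -12$)
$p = 6$ ($p = 13 - 7 = 6$)
$Q{\left(c,Z \right)} = -6 + Z^{2}$ ($Q{\left(c,Z \right)} = \left(6 - 12\right) + Z Z = -6 + Z^{2}$)
$\sqrt{Q{\left(-206,133 \right)} - 34479} = \sqrt{\left(-6 + 133^{2}\right) - 34479} = \sqrt{\left(-6 + 17689\right) - 34479} = \sqrt{17683 - 34479} = \sqrt{-16796} = 2 i \sqrt{4199}$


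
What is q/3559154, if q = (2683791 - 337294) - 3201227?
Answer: -427365/1779577 ≈ -0.24015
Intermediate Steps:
q = -854730 (q = 2346497 - 3201227 = -854730)
q/3559154 = -854730/3559154 = -854730*1/3559154 = -427365/1779577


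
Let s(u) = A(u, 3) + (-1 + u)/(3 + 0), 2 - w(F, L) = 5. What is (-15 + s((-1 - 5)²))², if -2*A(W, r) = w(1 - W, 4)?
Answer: 121/36 ≈ 3.3611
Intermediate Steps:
w(F, L) = -3 (w(F, L) = 2 - 1*5 = 2 - 5 = -3)
A(W, r) = 3/2 (A(W, r) = -½*(-3) = 3/2)
s(u) = 7/6 + u/3 (s(u) = 3/2 + (-1 + u)/(3 + 0) = 3/2 + (-1 + u)/3 = 3/2 + (-1 + u)*(⅓) = 3/2 + (-⅓ + u/3) = 7/6 + u/3)
(-15 + s((-1 - 5)²))² = (-15 + (7/6 + (-1 - 5)²/3))² = (-15 + (7/6 + (⅓)*(-6)²))² = (-15 + (7/6 + (⅓)*36))² = (-15 + (7/6 + 12))² = (-15 + 79/6)² = (-11/6)² = 121/36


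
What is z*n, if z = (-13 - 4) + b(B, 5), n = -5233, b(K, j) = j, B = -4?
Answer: 62796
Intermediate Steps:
z = -12 (z = (-13 - 4) + 5 = -17 + 5 = -12)
z*n = -12*(-5233) = 62796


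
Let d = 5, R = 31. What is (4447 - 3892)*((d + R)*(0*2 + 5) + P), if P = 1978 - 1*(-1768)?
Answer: 2178930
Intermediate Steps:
P = 3746 (P = 1978 + 1768 = 3746)
(4447 - 3892)*((d + R)*(0*2 + 5) + P) = (4447 - 3892)*((5 + 31)*(0*2 + 5) + 3746) = 555*(36*(0 + 5) + 3746) = 555*(36*5 + 3746) = 555*(180 + 3746) = 555*3926 = 2178930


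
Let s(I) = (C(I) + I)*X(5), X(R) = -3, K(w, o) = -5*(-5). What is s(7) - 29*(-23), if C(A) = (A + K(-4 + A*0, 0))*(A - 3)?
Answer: 262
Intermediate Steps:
K(w, o) = 25
C(A) = (-3 + A)*(25 + A) (C(A) = (A + 25)*(A - 3) = (25 + A)*(-3 + A) = (-3 + A)*(25 + A))
s(I) = 225 - 69*I - 3*I**2 (s(I) = ((-75 + I**2 + 22*I) + I)*(-3) = (-75 + I**2 + 23*I)*(-3) = 225 - 69*I - 3*I**2)
s(7) - 29*(-23) = (225 - 69*7 - 3*7**2) - 29*(-23) = (225 - 483 - 3*49) + 667 = (225 - 483 - 147) + 667 = -405 + 667 = 262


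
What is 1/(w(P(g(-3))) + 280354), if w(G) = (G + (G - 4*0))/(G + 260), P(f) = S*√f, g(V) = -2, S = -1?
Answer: 2369061389/664175836791884 + 65*I*√2/664175836791884 ≈ 3.5669e-6 + 1.384e-13*I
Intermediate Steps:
P(f) = -√f
w(G) = 2*G/(260 + G) (w(G) = (G + (G + 0))/(260 + G) = (G + G)/(260 + G) = (2*G)/(260 + G) = 2*G/(260 + G))
1/(w(P(g(-3))) + 280354) = 1/(2*(-√(-2))/(260 - √(-2)) + 280354) = 1/(2*(-I*√2)/(260 - I*√2) + 280354) = 1/(-2*I*√2/(260 - I*√2) + 280354) = 1/(280354 - 2*I*√2/(260 - I*√2))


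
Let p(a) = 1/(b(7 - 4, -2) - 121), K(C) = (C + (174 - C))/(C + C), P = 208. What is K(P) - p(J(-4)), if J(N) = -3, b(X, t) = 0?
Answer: 10735/25168 ≈ 0.42653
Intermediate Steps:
K(C) = 87/C (K(C) = 174/((2*C)) = 174*(1/(2*C)) = 87/C)
p(a) = -1/121 (p(a) = 1/(0 - 121) = 1/(-121) = -1/121)
K(P) - p(J(-4)) = 87/208 - 1*(-1/121) = 87*(1/208) + 1/121 = 87/208 + 1/121 = 10735/25168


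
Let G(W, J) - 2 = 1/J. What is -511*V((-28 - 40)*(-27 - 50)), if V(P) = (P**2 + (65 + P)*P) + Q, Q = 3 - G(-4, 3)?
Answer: -84578266178/3 ≈ -2.8193e+10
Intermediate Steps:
G(W, J) = 2 + 1/J
Q = 2/3 (Q = 3 - (2 + 1/3) = 3 - 1*7/3 = 3 - 7/3 = 2/3 ≈ 0.66667)
V(P) = 2/3 + P**2 + P*(65 + P) (V(P) = (P**2 + (65 + P)*P) + 2/3 = (P**2 + P*(65 + P)) + 2/3 = 2/3 + P**2 + P*(65 + P))
-511*V((-28 - 40)*(-27 - 50)) = -511*(2/3 + 2*((-28 - 40)*(-27 - 50))**2 + 65*((-28 - 40)*(-27 - 50))) = -511*(2/3 + 2*(-68*(-77))**2 + 65*(-68*(-77))) = -511*(2/3 + 2*5236**2 + 65*5236) = -511*(2/3 + 2*27415696 + 340340) = -511*(2/3 + 54831392 + 340340) = -511*165515198/3 = -84578266178/3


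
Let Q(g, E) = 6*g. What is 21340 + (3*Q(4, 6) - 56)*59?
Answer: 22284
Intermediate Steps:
21340 + (3*Q(4, 6) - 56)*59 = 21340 + (3*(6*4) - 56)*59 = 21340 + (3*24 - 56)*59 = 21340 + (72 - 56)*59 = 21340 + 16*59 = 21340 + 944 = 22284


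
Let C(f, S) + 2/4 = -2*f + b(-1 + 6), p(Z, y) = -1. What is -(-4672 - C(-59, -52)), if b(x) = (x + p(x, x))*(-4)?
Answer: 9547/2 ≈ 4773.5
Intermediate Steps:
b(x) = 4 - 4*x (b(x) = (x - 1)*(-4) = (-1 + x)*(-4) = 4 - 4*x)
C(f, S) = -33/2 - 2*f (C(f, S) = -½ + (-2*f + (4 - 4*(-1 + 6))) = -½ + (-2*f + (4 - 4*5)) = -½ + (-2*f + (4 - 20)) = -½ + (-2*f - 16) = -½ + (-16 - 2*f) = -33/2 - 2*f)
-(-4672 - C(-59, -52)) = -(-4672 - (-33/2 - 2*(-59))) = -(-4672 - (-33/2 + 118)) = -(-4672 - 1*203/2) = -(-4672 - 203/2) = -1*(-9547/2) = 9547/2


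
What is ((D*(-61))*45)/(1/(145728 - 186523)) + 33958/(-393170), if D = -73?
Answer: -1607024593770854/196585 ≈ -8.1747e+9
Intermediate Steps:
((D*(-61))*45)/(1/(145728 - 186523)) + 33958/(-393170) = (-73*(-61)*45)/(1/(145728 - 186523)) + 33958/(-393170) = (4453*45)/(1/(-40795)) + 33958*(-1/393170) = 200385/(-1/40795) - 16979/196585 = 200385*(-40795) - 16979/196585 = -8174706075 - 16979/196585 = -1607024593770854/196585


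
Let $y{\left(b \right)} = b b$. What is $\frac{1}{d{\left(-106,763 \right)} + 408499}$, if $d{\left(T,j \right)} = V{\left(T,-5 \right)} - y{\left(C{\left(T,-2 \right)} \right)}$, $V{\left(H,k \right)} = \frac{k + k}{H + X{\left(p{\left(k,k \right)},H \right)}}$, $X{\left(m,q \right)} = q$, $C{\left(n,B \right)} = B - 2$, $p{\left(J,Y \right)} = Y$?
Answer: $\frac{106}{43299203} \approx 2.4481 \cdot 10^{-6}$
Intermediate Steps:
$C{\left(n,B \right)} = -2 + B$
$y{\left(b \right)} = b^{2}$
$V{\left(H,k \right)} = \frac{k}{H}$ ($V{\left(H,k \right)} = \frac{k + k}{H + H} = \frac{2 k}{2 H} = 2 k \frac{1}{2 H} = \frac{k}{H}$)
$d{\left(T,j \right)} = -16 - \frac{5}{T}$ ($d{\left(T,j \right)} = - \frac{5}{T} - \left(-2 - 2\right)^{2} = - \frac{5}{T} - \left(-4\right)^{2} = - \frac{5}{T} - 16 = -16 - \frac{5}{T}$)
$\frac{1}{d{\left(-106,763 \right)} + 408499} = \frac{1}{\left(-16 - \frac{5}{-106}\right) + 408499} = \frac{1}{\left(-16 - - \frac{5}{106}\right) + 408499} = \frac{1}{\left(-16 + \frac{5}{106}\right) + 408499} = \frac{1}{- \frac{1691}{106} + 408499} = \frac{1}{\frac{43299203}{106}} = \frac{106}{43299203}$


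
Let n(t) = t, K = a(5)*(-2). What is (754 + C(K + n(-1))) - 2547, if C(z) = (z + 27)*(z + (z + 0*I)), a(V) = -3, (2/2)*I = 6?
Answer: -1473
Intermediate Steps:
I = 6
K = 6 (K = -3*(-2) = 6)
C(z) = 2*z*(27 + z) (C(z) = (z + 27)*(z + (z + 0*6)) = (27 + z)*(z + (z + 0)) = (27 + z)*(z + z) = (27 + z)*(2*z) = 2*z*(27 + z))
(754 + C(K + n(-1))) - 2547 = (754 + 2*(6 - 1)*(27 + (6 - 1))) - 2547 = (754 + 2*5*(27 + 5)) - 2547 = (754 + 2*5*32) - 2547 = (754 + 320) - 2547 = 1074 - 2547 = -1473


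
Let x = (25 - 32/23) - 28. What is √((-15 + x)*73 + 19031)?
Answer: √9318565/23 ≈ 132.72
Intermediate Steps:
x = -101/23 (x = (25 - 32*1/23) - 28 = (25 - 32/23) - 28 = 543/23 - 28 = -101/23 ≈ -4.3913)
√((-15 + x)*73 + 19031) = √((-15 - 101/23)*73 + 19031) = √(-446/23*73 + 19031) = √(-32558/23 + 19031) = √(405155/23) = √9318565/23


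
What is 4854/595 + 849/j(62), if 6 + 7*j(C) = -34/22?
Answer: -38494053/49385 ≈ -779.47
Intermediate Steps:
j(C) = -83/77 (j(C) = -6/7 + (-34/22)/7 = -6/7 + (-34*1/22)/7 = -6/7 + (⅐)*(-17/11) = -6/7 - 17/77 = -83/77)
4854/595 + 849/j(62) = 4854/595 + 849/(-83/77) = 4854*(1/595) + 849*(-77/83) = 4854/595 - 65373/83 = -38494053/49385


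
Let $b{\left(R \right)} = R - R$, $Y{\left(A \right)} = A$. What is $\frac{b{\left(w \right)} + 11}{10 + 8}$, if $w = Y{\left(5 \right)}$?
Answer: $\frac{11}{18} \approx 0.61111$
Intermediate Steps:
$w = 5$
$b{\left(R \right)} = 0$
$\frac{b{\left(w \right)} + 11}{10 + 8} = \frac{0 + 11}{10 + 8} = \frac{1}{18} \cdot 11 = \frac{11}{18}$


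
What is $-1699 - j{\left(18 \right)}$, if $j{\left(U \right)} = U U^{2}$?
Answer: $-7531$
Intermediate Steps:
$j{\left(U \right)} = U^{3}$
$-1699 - j{\left(18 \right)} = -1699 - 18^{3} = -1699 - 5832 = -7531$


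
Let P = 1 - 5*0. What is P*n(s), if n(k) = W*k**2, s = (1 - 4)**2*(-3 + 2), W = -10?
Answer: -810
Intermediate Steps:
s = -9 (s = (-3)**2*(-1) = 9*(-1) = -9)
n(k) = -10*k**2
P = 1 (P = 1 + 0 = 1)
P*n(s) = 1*(-10*(-9)**2) = 1*(-10*81) = 1*(-810) = -810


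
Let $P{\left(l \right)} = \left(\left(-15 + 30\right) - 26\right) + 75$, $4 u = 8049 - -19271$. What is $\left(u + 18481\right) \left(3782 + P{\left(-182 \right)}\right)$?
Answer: $97346106$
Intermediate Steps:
$u = 6830$ ($u = \frac{8049 - -19271}{4} = \frac{8049 + 19271}{4} = \frac{1}{4} \cdot 27320 = 6830$)
$P{\left(l \right)} = 64$ ($P{\left(l \right)} = \left(15 - 26\right) + 75 = -11 + 75 = 64$)
$\left(u + 18481\right) \left(3782 + P{\left(-182 \right)}\right) = \left(6830 + 18481\right) \left(3782 + 64\right) = 25311 \cdot 3846 = 97346106$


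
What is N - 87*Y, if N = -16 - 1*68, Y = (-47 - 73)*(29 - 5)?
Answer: 250476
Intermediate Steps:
Y = -2880 (Y = -120*24 = -2880)
N = -84 (N = -16 - 68 = -84)
N - 87*Y = -84 - 87*(-2880) = -84 + 250560 = 250476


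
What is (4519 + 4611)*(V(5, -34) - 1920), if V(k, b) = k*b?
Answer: -19081700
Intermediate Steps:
V(k, b) = b*k
(4519 + 4611)*(V(5, -34) - 1920) = (4519 + 4611)*(-34*5 - 1920) = 9130*(-170 - 1920) = 9130*(-2090) = -19081700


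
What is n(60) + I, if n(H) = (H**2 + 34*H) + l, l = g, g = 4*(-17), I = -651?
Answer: 4921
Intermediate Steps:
g = -68
l = -68
n(H) = -68 + H**2 + 34*H (n(H) = (H**2 + 34*H) - 68 = -68 + H**2 + 34*H)
n(60) + I = (-68 + 60**2 + 34*60) - 651 = (-68 + 3600 + 2040) - 651 = 5572 - 651 = 4921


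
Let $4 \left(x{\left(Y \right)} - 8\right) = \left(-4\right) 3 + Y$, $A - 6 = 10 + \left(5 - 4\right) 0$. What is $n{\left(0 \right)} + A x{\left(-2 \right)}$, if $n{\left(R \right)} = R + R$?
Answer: $72$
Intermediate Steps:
$n{\left(R \right)} = 2 R$
$A = 16$ ($A = 6 + \left(10 + \left(5 - 4\right) 0\right) = 6 + \left(10 + 1 \cdot 0\right) = 6 + \left(10 + 0\right) = 6 + 10 = 16$)
$x{\left(Y \right)} = 5 + \frac{Y}{4}$ ($x{\left(Y \right)} = 8 + \frac{\left(-4\right) 3 + Y}{4} = 8 + \frac{-12 + Y}{4} = 8 + \left(-3 + \frac{Y}{4}\right) = 5 + \frac{Y}{4}$)
$n{\left(0 \right)} + A x{\left(-2 \right)} = 2 \cdot 0 + 16 \left(5 + \frac{1}{4} \left(-2\right)\right) = 0 + 16 \left(5 - \frac{1}{2}\right) = 0 + 16 \cdot \frac{9}{2} = 0 + 72 = 72$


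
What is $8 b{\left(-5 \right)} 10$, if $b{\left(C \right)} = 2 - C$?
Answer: $560$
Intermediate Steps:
$8 b{\left(-5 \right)} 10 = 8 \left(2 - -5\right) 10 = 8 \left(2 + 5\right) 10 = 8 \cdot 7 \cdot 10 = 56 \cdot 10 = 560$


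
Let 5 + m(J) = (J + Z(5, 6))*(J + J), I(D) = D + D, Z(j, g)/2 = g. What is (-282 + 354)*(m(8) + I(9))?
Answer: 23976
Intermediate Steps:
Z(j, g) = 2*g
I(D) = 2*D
m(J) = -5 + 2*J*(12 + J) (m(J) = -5 + (J + 2*6)*(J + J) = -5 + (J + 12)*(2*J) = -5 + (12 + J)*(2*J) = -5 + 2*J*(12 + J))
(-282 + 354)*(m(8) + I(9)) = (-282 + 354)*((-5 + 2*8² + 24*8) + 2*9) = 72*((-5 + 2*64 + 192) + 18) = 72*((-5 + 128 + 192) + 18) = 72*(315 + 18) = 72*333 = 23976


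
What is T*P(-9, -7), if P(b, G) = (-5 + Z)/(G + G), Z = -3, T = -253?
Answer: -1012/7 ≈ -144.57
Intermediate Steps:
P(b, G) = -4/G (P(b, G) = (-5 - 3)/(G + G) = -8*1/(2*G) = -4/G)
T*P(-9, -7) = -(-1012)/(-7) = -(-1012)*(-1)/7 = -253*4/7 = -1012/7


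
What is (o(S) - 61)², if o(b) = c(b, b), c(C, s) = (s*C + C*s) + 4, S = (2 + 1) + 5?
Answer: 5041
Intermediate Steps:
S = 8 (S = 3 + 5 = 8)
c(C, s) = 4 + 2*C*s (c(C, s) = (C*s + C*s) + 4 = 2*C*s + 4 = 4 + 2*C*s)
o(b) = 4 + 2*b² (o(b) = 4 + 2*b*b = 4 + 2*b²)
(o(S) - 61)² = ((4 + 2*8²) - 61)² = ((4 + 2*64) - 61)² = ((4 + 128) - 61)² = (132 - 61)² = 71² = 5041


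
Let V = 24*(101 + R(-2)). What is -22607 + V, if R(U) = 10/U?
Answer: -20303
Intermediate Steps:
V = 2304 (V = 24*(101 + 10/(-2)) = 24*(101 + 10*(-½)) = 24*(101 - 5) = 24*96 = 2304)
-22607 + V = -22607 + 2304 = -20303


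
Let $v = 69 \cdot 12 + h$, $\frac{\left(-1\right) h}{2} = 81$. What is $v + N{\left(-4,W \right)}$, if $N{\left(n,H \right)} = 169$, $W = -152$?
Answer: $835$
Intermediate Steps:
$h = -162$ ($h = \left(-2\right) 81 = -162$)
$v = 666$ ($v = 69 \cdot 12 - 162 = 828 - 162 = 666$)
$v + N{\left(-4,W \right)} = 666 + 169 = 835$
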